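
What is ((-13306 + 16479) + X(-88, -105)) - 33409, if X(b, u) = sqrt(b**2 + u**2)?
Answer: -30099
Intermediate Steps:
((-13306 + 16479) + X(-88, -105)) - 33409 = ((-13306 + 16479) + sqrt((-88)**2 + (-105)**2)) - 33409 = (3173 + sqrt(7744 + 11025)) - 33409 = (3173 + sqrt(18769)) - 33409 = (3173 + 137) - 33409 = 3310 - 33409 = -30099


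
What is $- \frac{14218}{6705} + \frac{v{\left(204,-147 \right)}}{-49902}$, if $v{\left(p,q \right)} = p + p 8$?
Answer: $- \frac{120302836}{55765485} \approx -2.1573$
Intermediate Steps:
$v{\left(p,q \right)} = 9 p$ ($v{\left(p,q \right)} = p + 8 p = 9 p$)
$- \frac{14218}{6705} + \frac{v{\left(204,-147 \right)}}{-49902} = - \frac{14218}{6705} + \frac{9 \cdot 204}{-49902} = \left(-14218\right) \frac{1}{6705} + 1836 \left(- \frac{1}{49902}\right) = - \frac{14218}{6705} - \frac{306}{8317} = - \frac{120302836}{55765485}$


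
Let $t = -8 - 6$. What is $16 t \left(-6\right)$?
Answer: $1344$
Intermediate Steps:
$t = -14$ ($t = -8 - 6 = -14$)
$16 t \left(-6\right) = 16 \left(-14\right) \left(-6\right) = \left(-224\right) \left(-6\right) = 1344$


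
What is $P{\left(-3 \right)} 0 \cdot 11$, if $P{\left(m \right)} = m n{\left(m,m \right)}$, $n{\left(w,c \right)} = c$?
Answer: $0$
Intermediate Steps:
$P{\left(m \right)} = m^{2}$ ($P{\left(m \right)} = m m = m^{2}$)
$P{\left(-3 \right)} 0 \cdot 11 = \left(-3\right)^{2} \cdot 0 \cdot 11 = 9 \cdot 0 \cdot 11 = 0 \cdot 11 = 0$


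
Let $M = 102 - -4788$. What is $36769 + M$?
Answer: $41659$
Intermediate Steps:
$M = 4890$ ($M = 102 + 4788 = 4890$)
$36769 + M = 36769 + 4890 = 41659$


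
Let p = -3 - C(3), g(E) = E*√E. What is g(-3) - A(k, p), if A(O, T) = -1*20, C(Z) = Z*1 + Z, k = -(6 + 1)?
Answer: 20 - 3*I*√3 ≈ 20.0 - 5.1962*I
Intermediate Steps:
g(E) = E^(3/2)
k = -7 (k = -1*7 = -7)
C(Z) = 2*Z (C(Z) = Z + Z = 2*Z)
p = -9 (p = -3 - 2*3 = -3 - 1*6 = -3 - 6 = -9)
A(O, T) = -20
g(-3) - A(k, p) = (-3)^(3/2) - 1*(-20) = -3*I*√3 + 20 = 20 - 3*I*√3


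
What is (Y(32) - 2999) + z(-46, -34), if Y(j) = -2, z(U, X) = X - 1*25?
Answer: -3060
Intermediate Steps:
z(U, X) = -25 + X (z(U, X) = X - 25 = -25 + X)
(Y(32) - 2999) + z(-46, -34) = (-2 - 2999) + (-25 - 34) = -3001 - 59 = -3060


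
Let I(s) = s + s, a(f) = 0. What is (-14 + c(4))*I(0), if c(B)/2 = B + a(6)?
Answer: 0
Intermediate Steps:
I(s) = 2*s
c(B) = 2*B (c(B) = 2*(B + 0) = 2*B)
(-14 + c(4))*I(0) = (-14 + 2*4)*(2*0) = (-14 + 8)*0 = -6*0 = 0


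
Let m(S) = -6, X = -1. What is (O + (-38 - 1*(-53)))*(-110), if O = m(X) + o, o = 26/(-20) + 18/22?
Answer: -937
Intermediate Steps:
o = -53/110 (o = 26*(-1/20) + 18*(1/22) = -13/10 + 9/11 = -53/110 ≈ -0.48182)
O = -713/110 (O = -6 - 53/110 = -713/110 ≈ -6.4818)
(O + (-38 - 1*(-53)))*(-110) = (-713/110 + (-38 - 1*(-53)))*(-110) = (-713/110 + (-38 + 53))*(-110) = (-713/110 + 15)*(-110) = (937/110)*(-110) = -937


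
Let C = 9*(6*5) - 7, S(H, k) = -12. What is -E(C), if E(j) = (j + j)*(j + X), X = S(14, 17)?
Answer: -132026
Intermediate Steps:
X = -12
C = 263 (C = 9*30 - 7 = 270 - 7 = 263)
E(j) = 2*j*(-12 + j) (E(j) = (j + j)*(j - 12) = (2*j)*(-12 + j) = 2*j*(-12 + j))
-E(C) = -2*263*(-12 + 263) = -2*263*251 = -1*132026 = -132026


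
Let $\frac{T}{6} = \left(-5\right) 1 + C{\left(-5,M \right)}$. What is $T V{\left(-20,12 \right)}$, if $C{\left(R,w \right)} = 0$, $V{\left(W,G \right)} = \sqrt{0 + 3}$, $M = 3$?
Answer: $- 30 \sqrt{3} \approx -51.962$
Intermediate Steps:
$V{\left(W,G \right)} = \sqrt{3}$
$T = -30$ ($T = 6 \left(\left(-5\right) 1 + 0\right) = 6 \left(-5 + 0\right) = 6 \left(-5\right) = -30$)
$T V{\left(-20,12 \right)} = - 30 \sqrt{3}$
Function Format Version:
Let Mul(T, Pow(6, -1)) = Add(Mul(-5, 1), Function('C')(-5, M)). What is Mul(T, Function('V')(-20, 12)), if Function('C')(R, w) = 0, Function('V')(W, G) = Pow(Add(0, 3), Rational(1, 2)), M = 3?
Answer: Mul(-30, Pow(3, Rational(1, 2))) ≈ -51.962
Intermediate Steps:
Function('V')(W, G) = Pow(3, Rational(1, 2))
T = -30 (T = Mul(6, Add(Mul(-5, 1), 0)) = Mul(6, Add(-5, 0)) = Mul(6, -5) = -30)
Mul(T, Function('V')(-20, 12)) = Mul(-30, Pow(3, Rational(1, 2)))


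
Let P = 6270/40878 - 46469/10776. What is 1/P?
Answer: -24472296/101777459 ≈ -0.24045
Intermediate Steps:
P = -101777459/24472296 (P = 6270*(1/40878) - 46469*1/10776 = 1045/6813 - 46469/10776 = -101777459/24472296 ≈ -4.1589)
1/P = 1/(-101777459/24472296) = -24472296/101777459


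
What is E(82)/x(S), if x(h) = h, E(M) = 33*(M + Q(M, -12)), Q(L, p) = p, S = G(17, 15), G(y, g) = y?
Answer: 2310/17 ≈ 135.88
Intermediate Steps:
S = 17
E(M) = -396 + 33*M (E(M) = 33*(M - 12) = 33*(-12 + M) = -396 + 33*M)
E(82)/x(S) = (-396 + 33*82)/17 = (-396 + 2706)*(1/17) = 2310*(1/17) = 2310/17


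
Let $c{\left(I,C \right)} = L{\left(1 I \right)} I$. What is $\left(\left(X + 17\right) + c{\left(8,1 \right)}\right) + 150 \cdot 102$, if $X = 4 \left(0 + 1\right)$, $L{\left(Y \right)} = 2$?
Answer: $15337$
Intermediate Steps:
$c{\left(I,C \right)} = 2 I$
$X = 4$ ($X = 4 \cdot 1 = 4$)
$\left(\left(X + 17\right) + c{\left(8,1 \right)}\right) + 150 \cdot 102 = \left(\left(4 + 17\right) + 2 \cdot 8\right) + 150 \cdot 102 = \left(21 + 16\right) + 15300 = 37 + 15300 = 15337$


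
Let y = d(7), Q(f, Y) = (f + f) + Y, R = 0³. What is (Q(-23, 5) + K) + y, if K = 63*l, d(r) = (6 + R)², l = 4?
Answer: 247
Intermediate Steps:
R = 0
Q(f, Y) = Y + 2*f (Q(f, Y) = 2*f + Y = Y + 2*f)
d(r) = 36 (d(r) = (6 + 0)² = 6² = 36)
y = 36
K = 252 (K = 63*4 = 252)
(Q(-23, 5) + K) + y = ((5 + 2*(-23)) + 252) + 36 = ((5 - 46) + 252) + 36 = (-41 + 252) + 36 = 211 + 36 = 247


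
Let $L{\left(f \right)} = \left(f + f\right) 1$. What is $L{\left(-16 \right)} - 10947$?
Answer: $-10979$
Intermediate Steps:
$L{\left(f \right)} = 2 f$ ($L{\left(f \right)} = 2 f 1 = 2 f$)
$L{\left(-16 \right)} - 10947 = 2 \left(-16\right) - 10947 = -32 - 10947 = -10979$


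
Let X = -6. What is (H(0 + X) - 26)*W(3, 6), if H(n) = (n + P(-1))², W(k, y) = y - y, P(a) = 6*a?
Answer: 0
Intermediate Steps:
W(k, y) = 0
H(n) = (-6 + n)² (H(n) = (n + 6*(-1))² = (n - 6)² = (-6 + n)²)
(H(0 + X) - 26)*W(3, 6) = ((-6 + (0 - 6))² - 26)*0 = ((-6 - 6)² - 26)*0 = ((-12)² - 26)*0 = (144 - 26)*0 = 118*0 = 0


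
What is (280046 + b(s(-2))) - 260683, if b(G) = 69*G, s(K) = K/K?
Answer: 19432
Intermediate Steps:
s(K) = 1
(280046 + b(s(-2))) - 260683 = (280046 + 69*1) - 260683 = (280046 + 69) - 260683 = 280115 - 260683 = 19432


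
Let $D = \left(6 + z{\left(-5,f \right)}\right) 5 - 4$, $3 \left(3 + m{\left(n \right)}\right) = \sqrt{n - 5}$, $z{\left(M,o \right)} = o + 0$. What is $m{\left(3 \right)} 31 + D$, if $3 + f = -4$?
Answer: $-102 + \frac{31 i \sqrt{2}}{3} \approx -102.0 + 14.614 i$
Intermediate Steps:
$f = -7$ ($f = -3 - 4 = -7$)
$z{\left(M,o \right)} = o$
$m{\left(n \right)} = -3 + \frac{\sqrt{-5 + n}}{3}$ ($m{\left(n \right)} = -3 + \frac{\sqrt{n - 5}}{3} = -3 + \frac{\sqrt{-5 + n}}{3}$)
$D = -9$ ($D = \left(6 - 7\right) 5 - 4 = \left(-1\right) 5 - 4 = -5 - 4 = -9$)
$m{\left(3 \right)} 31 + D = \left(-3 + \frac{\sqrt{-5 + 3}}{3}\right) 31 - 9 = \left(-3 + \frac{\sqrt{-2}}{3}\right) 31 - 9 = \left(-3 + \frac{i \sqrt{2}}{3}\right) 31 - 9 = \left(-93 + \frac{31 i \sqrt{2}}{3}\right) - 9 = -102 + \frac{31 i \sqrt{2}}{3}$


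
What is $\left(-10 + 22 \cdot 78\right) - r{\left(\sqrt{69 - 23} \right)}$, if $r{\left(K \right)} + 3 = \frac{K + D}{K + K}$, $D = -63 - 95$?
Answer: $\frac{3417}{2} + \frac{79 \sqrt{46}}{46} \approx 1720.1$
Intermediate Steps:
$D = -158$
$r{\left(K \right)} = -3 + \frac{-158 + K}{2 K}$ ($r{\left(K \right)} = -3 + \frac{K - 158}{K + K} = -3 + \frac{-158 + K}{2 K}$)
$\left(-10 + 22 \cdot 78\right) - r{\left(\sqrt{69 - 23} \right)} = \left(-10 + 22 \cdot 78\right) - \left(- \frac{5}{2} - \frac{79}{\sqrt{69 - 23}}\right) = \left(-10 + 1716\right) - \left(- \frac{5}{2} - \frac{79}{\sqrt{46}}\right) = 1706 - \left(- \frac{5}{2} - 79 \frac{\sqrt{46}}{46}\right) = 1706 - \left(- \frac{5}{2} - \frac{79 \sqrt{46}}{46}\right) = 1706 + \left(\frac{5}{2} + \frac{79 \sqrt{46}}{46}\right) = \frac{3417}{2} + \frac{79 \sqrt{46}}{46}$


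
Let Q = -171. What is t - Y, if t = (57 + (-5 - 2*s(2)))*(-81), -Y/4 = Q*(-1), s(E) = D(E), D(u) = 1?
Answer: -3366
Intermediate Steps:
s(E) = 1
Y = -684 (Y = -(-684)*(-1) = -4*171 = -684)
t = -4050 (t = (57 + (-5 - 2*1))*(-81) = (57 + (-5 - 2))*(-81) = (57 - 7)*(-81) = 50*(-81) = -4050)
t - Y = -4050 - 1*(-684) = -4050 + 684 = -3366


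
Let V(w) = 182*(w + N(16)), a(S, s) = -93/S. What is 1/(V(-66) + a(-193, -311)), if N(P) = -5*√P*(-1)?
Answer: -193/1615703 ≈ -0.00011945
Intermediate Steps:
N(P) = 5*√P
V(w) = 3640 + 182*w (V(w) = 182*(w + 5*√16) = 182*(w + 5*4) = 182*(w + 20) = 182*(20 + w) = 3640 + 182*w)
1/(V(-66) + a(-193, -311)) = 1/((3640 + 182*(-66)) - 93/(-193)) = 1/((3640 - 12012) - 93*(-1/193)) = 1/(-8372 + 93/193) = 1/(-1615703/193) = -193/1615703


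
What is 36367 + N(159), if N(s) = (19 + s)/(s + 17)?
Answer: 3200385/88 ≈ 36368.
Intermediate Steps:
N(s) = (19 + s)/(17 + s)
36367 + N(159) = 36367 + (19 + 159)/(17 + 159) = 36367 + 178/176 = 36367 + (1/176)*178 = 36367 + 89/88 = 3200385/88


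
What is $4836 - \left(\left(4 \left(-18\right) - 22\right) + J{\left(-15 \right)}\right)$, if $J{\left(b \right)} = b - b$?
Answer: $4930$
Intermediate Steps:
$J{\left(b \right)} = 0$
$4836 - \left(\left(4 \left(-18\right) - 22\right) + J{\left(-15 \right)}\right) = 4836 - \left(\left(4 \left(-18\right) - 22\right) + 0\right) = 4836 - \left(\left(-72 - 22\right) + 0\right) = 4836 - \left(-94 + 0\right) = 4836 - -94 = 4836 + 94 = 4930$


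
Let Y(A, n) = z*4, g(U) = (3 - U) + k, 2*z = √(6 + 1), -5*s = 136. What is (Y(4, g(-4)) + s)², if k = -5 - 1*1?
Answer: 19196/25 - 544*√7/5 ≈ 479.98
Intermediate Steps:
s = -136/5 (s = -⅕*136 = -136/5 ≈ -27.200)
z = √7/2 (z = √(6 + 1)/2 = √7/2 ≈ 1.3229)
k = -6 (k = -5 - 1 = -6)
g(U) = -3 - U (g(U) = (3 - U) - 6 = -3 - U)
Y(A, n) = 2*√7 (Y(A, n) = (√7/2)*4 = 2*√7)
(Y(4, g(-4)) + s)² = (2*√7 - 136/5)² = (-136/5 + 2*√7)²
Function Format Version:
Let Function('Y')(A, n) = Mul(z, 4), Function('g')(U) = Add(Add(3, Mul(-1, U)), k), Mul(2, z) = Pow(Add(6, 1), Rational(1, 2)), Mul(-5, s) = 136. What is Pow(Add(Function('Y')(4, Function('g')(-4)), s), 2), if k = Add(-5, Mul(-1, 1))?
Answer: Add(Rational(19196, 25), Mul(Rational(-544, 5), Pow(7, Rational(1, 2)))) ≈ 479.98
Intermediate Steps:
s = Rational(-136, 5) (s = Mul(Rational(-1, 5), 136) = Rational(-136, 5) ≈ -27.200)
z = Mul(Rational(1, 2), Pow(7, Rational(1, 2))) (z = Mul(Rational(1, 2), Pow(Add(6, 1), Rational(1, 2))) = Mul(Rational(1, 2), Pow(7, Rational(1, 2))) ≈ 1.3229)
k = -6 (k = Add(-5, -1) = -6)
Function('g')(U) = Add(-3, Mul(-1, U)) (Function('g')(U) = Add(Add(3, Mul(-1, U)), -6) = Add(-3, Mul(-1, U)))
Function('Y')(A, n) = Mul(2, Pow(7, Rational(1, 2))) (Function('Y')(A, n) = Mul(Mul(Rational(1, 2), Pow(7, Rational(1, 2))), 4) = Mul(2, Pow(7, Rational(1, 2))))
Pow(Add(Function('Y')(4, Function('g')(-4)), s), 2) = Pow(Add(Mul(2, Pow(7, Rational(1, 2))), Rational(-136, 5)), 2) = Pow(Add(Rational(-136, 5), Mul(2, Pow(7, Rational(1, 2)))), 2)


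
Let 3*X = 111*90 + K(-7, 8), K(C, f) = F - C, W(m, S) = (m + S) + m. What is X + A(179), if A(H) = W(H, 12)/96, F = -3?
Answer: 53363/16 ≈ 3335.2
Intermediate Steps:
W(m, S) = S + 2*m (W(m, S) = (S + m) + m = S + 2*m)
A(H) = 1/8 + H/48 (A(H) = (12 + 2*H)/96 = (12 + 2*H)*(1/96) = 1/8 + H/48)
K(C, f) = -3 - C
X = 9994/3 (X = (111*90 + (-3 - 1*(-7)))/3 = (9990 + (-3 + 7))/3 = (9990 + 4)/3 = (1/3)*9994 = 9994/3 ≈ 3331.3)
X + A(179) = 9994/3 + (1/8 + (1/48)*179) = 9994/3 + (1/8 + 179/48) = 9994/3 + 185/48 = 53363/16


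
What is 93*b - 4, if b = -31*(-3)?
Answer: 8645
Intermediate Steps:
b = 93
93*b - 4 = 93*93 - 4 = 8649 - 4 = 8645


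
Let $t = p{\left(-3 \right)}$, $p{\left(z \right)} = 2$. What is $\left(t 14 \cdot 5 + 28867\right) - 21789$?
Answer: $7218$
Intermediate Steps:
$t = 2$
$\left(t 14 \cdot 5 + 28867\right) - 21789 = \left(2 \cdot 14 \cdot 5 + 28867\right) - 21789 = \left(28 \cdot 5 + 28867\right) - 21789 = \left(140 + 28867\right) - 21789 = 29007 - 21789 = 7218$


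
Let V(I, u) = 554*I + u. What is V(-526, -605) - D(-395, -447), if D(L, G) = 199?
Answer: -292208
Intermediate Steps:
V(I, u) = u + 554*I
V(-526, -605) - D(-395, -447) = (-605 + 554*(-526)) - 1*199 = (-605 - 291404) - 199 = -292009 - 199 = -292208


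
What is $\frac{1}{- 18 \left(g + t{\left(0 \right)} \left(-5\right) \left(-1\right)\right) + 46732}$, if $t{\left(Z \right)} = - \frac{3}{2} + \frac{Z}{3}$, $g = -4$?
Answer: $\frac{1}{46939} \approx 2.1304 \cdot 10^{-5}$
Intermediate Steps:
$t{\left(Z \right)} = - \frac{3}{2} + \frac{Z}{3}$ ($t{\left(Z \right)} = \left(-3\right) \frac{1}{2} + Z \frac{1}{3} = - \frac{3}{2} + \frac{Z}{3}$)
$\frac{1}{- 18 \left(g + t{\left(0 \right)} \left(-5\right) \left(-1\right)\right) + 46732} = \frac{1}{- 18 \left(-4 + \left(- \frac{3}{2} + \frac{1}{3} \cdot 0\right) \left(-5\right) \left(-1\right)\right) + 46732} = \frac{1}{- 18 \left(-4 + \left(- \frac{3}{2} + 0\right) \left(-5\right) \left(-1\right)\right) + 46732} = \frac{1}{- 18 \left(-4 + \left(- \frac{3}{2}\right) \left(-5\right) \left(-1\right)\right) + 46732} = \frac{1}{- 18 \left(-4 + \frac{15}{2} \left(-1\right)\right) + 46732} = \frac{1}{- 18 \left(-4 - \frac{15}{2}\right) + 46732} = \frac{1}{\left(-18\right) \left(- \frac{23}{2}\right) + 46732} = \frac{1}{207 + 46732} = \frac{1}{46939}$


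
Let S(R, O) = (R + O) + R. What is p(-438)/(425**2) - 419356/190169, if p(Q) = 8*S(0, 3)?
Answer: -10820230492/4907039375 ≈ -2.2050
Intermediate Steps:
S(R, O) = O + 2*R (S(R, O) = (O + R) + R = O + 2*R)
p(Q) = 24 (p(Q) = 8*(3 + 2*0) = 8*(3 + 0) = 8*3 = 24)
p(-438)/(425**2) - 419356/190169 = 24/(425**2) - 419356/190169 = 24/180625 - 419356*1/190169 = 24*(1/180625) - 59908/27167 = 24/180625 - 59908/27167 = -10820230492/4907039375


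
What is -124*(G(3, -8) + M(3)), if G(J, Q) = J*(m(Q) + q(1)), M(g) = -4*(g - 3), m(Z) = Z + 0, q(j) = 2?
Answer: 2232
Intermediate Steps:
m(Z) = Z
M(g) = 12 - 4*g (M(g) = -4*(-3 + g) = 12 - 4*g)
G(J, Q) = J*(2 + Q) (G(J, Q) = J*(Q + 2) = J*(2 + Q))
-124*(G(3, -8) + M(3)) = -124*(3*(2 - 8) + (12 - 4*3)) = -124*(3*(-6) + (12 - 12)) = -124*(-18 + 0) = -124*(-18) = 2232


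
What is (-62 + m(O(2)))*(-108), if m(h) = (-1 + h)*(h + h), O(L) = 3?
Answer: 5400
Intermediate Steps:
m(h) = 2*h*(-1 + h) (m(h) = (-1 + h)*(2*h) = 2*h*(-1 + h))
(-62 + m(O(2)))*(-108) = (-62 + 2*3*(-1 + 3))*(-108) = (-62 + 2*3*2)*(-108) = (-62 + 12)*(-108) = -50*(-108) = 5400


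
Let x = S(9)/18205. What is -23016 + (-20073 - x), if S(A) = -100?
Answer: -156887029/3641 ≈ -43089.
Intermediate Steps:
x = -20/3641 (x = -100/18205 = -100*1/18205 = -20/3641 ≈ -0.0054930)
-23016 + (-20073 - x) = -23016 + (-20073 - 1*(-20/3641)) = -23016 + (-20073 + 20/3641) = -23016 - 73085773/3641 = -156887029/3641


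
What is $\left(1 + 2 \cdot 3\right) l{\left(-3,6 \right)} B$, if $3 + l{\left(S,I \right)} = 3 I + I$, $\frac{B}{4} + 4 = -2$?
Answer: $-3528$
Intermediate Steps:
$B = -24$ ($B = -16 + 4 \left(-2\right) = -16 - 8 = -24$)
$l{\left(S,I \right)} = -3 + 4 I$ ($l{\left(S,I \right)} = -3 + \left(3 I + I\right) = -3 + 4 I$)
$\left(1 + 2 \cdot 3\right) l{\left(-3,6 \right)} B = \left(1 + 2 \cdot 3\right) \left(-3 + 4 \cdot 6\right) \left(-24\right) = \left(1 + 6\right) \left(-3 + 24\right) \left(-24\right) = 7 \cdot 21 \left(-24\right) = 147 \left(-24\right) = -3528$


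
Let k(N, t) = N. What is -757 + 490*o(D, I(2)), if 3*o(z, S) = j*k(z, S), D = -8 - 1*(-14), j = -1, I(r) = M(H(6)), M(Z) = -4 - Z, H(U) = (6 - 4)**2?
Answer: -1737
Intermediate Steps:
H(U) = 4 (H(U) = 2**2 = 4)
I(r) = -8 (I(r) = -4 - 1*4 = -4 - 4 = -8)
D = 6 (D = -8 + 14 = 6)
o(z, S) = -z/3 (o(z, S) = (-z)/3 = -z/3)
-757 + 490*o(D, I(2)) = -757 + 490*(-1/3*6) = -757 + 490*(-2) = -757 - 980 = -1737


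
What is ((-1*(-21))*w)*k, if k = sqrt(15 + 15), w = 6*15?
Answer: 1890*sqrt(30) ≈ 10352.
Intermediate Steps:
w = 90
k = sqrt(30) ≈ 5.4772
((-1*(-21))*w)*k = (-1*(-21)*90)*sqrt(30) = (21*90)*sqrt(30) = 1890*sqrt(30)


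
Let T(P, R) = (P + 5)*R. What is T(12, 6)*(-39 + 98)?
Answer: 6018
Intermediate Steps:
T(P, R) = R*(5 + P) (T(P, R) = (5 + P)*R = R*(5 + P))
T(12, 6)*(-39 + 98) = (6*(5 + 12))*(-39 + 98) = (6*17)*59 = 102*59 = 6018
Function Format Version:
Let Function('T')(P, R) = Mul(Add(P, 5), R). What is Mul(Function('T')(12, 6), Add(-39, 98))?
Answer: 6018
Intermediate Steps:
Function('T')(P, R) = Mul(R, Add(5, P)) (Function('T')(P, R) = Mul(Add(5, P), R) = Mul(R, Add(5, P)))
Mul(Function('T')(12, 6), Add(-39, 98)) = Mul(Mul(6, Add(5, 12)), Add(-39, 98)) = Mul(Mul(6, 17), 59) = Mul(102, 59) = 6018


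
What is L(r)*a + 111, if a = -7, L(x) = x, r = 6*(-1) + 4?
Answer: 125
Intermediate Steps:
r = -2 (r = -6 + 4 = -2)
L(r)*a + 111 = -2*(-7) + 111 = 14 + 111 = 125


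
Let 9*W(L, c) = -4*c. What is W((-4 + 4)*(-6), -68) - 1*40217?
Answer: -361681/9 ≈ -40187.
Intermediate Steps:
W(L, c) = -4*c/9 (W(L, c) = (-4*c)/9 = -4*c/9)
W((-4 + 4)*(-6), -68) - 1*40217 = -4/9*(-68) - 1*40217 = 272/9 - 40217 = -361681/9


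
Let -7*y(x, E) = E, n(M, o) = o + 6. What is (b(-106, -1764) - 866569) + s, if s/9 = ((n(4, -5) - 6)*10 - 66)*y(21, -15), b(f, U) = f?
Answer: -6082385/7 ≈ -8.6891e+5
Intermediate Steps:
n(M, o) = 6 + o
y(x, E) = -E/7
s = -15660/7 (s = 9*((((6 - 5) - 6)*10 - 66)*(-1/7*(-15))) = 9*(((1 - 6)*10 - 66)*(15/7)) = 9*((-5*10 - 66)*(15/7)) = 9*((-50 - 66)*(15/7)) = 9*(-116*15/7) = 9*(-1740/7) = -15660/7 ≈ -2237.1)
(b(-106, -1764) - 866569) + s = (-106 - 866569) - 15660/7 = -866675 - 15660/7 = -6082385/7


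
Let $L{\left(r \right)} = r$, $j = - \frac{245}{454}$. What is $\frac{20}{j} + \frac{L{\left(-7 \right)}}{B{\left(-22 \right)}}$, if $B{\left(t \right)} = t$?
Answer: $- \frac{39609}{1078} \approx -36.743$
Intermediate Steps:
$j = - \frac{245}{454}$ ($j = \left(-245\right) \frac{1}{454} = - \frac{245}{454} \approx -0.53965$)
$\frac{20}{j} + \frac{L{\left(-7 \right)}}{B{\left(-22 \right)}} = \frac{20}{- \frac{245}{454}} - \frac{7}{-22} = 20 \left(- \frac{454}{245}\right) - - \frac{7}{22} = - \frac{1816}{49} + \frac{7}{22} = - \frac{39609}{1078}$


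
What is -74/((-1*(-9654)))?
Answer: -37/4827 ≈ -0.0076652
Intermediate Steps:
-74/((-1*(-9654))) = -74/9654 = -74*1/9654 = -37/4827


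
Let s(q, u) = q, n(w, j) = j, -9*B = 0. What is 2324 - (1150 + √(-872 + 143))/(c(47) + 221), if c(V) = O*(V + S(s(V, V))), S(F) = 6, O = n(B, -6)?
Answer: 226578/97 + 27*I/97 ≈ 2335.9 + 0.27835*I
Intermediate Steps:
B = 0 (B = -⅑*0 = 0)
O = -6
c(V) = -36 - 6*V (c(V) = -6*(V + 6) = -6*(6 + V) = -36 - 6*V)
2324 - (1150 + √(-872 + 143))/(c(47) + 221) = 2324 - (1150 + √(-872 + 143))/((-36 - 6*47) + 221) = 2324 - (1150 + √(-729))/((-36 - 282) + 221) = 2324 - (1150 + 27*I)/(-318 + 221) = 2324 - (1150 + 27*I)/(-97) = 2324 - (1150 + 27*I)*(-1)/97 = 2324 - (-1150/97 - 27*I/97) = 2324 + (1150/97 + 27*I/97) = 226578/97 + 27*I/97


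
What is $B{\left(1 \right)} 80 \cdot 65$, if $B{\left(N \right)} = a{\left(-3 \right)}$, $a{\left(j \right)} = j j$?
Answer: $46800$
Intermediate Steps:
$a{\left(j \right)} = j^{2}$
$B{\left(N \right)} = 9$ ($B{\left(N \right)} = \left(-3\right)^{2} = 9$)
$B{\left(1 \right)} 80 \cdot 65 = 9 \cdot 80 \cdot 65 = 720 \cdot 65 = 46800$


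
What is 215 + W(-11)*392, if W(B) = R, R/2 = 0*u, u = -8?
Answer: 215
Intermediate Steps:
R = 0 (R = 2*(0*(-8)) = 2*0 = 0)
W(B) = 0
215 + W(-11)*392 = 215 + 0*392 = 215 + 0 = 215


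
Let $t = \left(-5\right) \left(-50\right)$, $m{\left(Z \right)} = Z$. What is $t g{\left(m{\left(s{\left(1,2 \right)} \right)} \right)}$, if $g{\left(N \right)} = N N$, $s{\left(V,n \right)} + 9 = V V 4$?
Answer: $6250$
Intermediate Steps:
$s{\left(V,n \right)} = -9 + 4 V^{2}$ ($s{\left(V,n \right)} = -9 + V V 4 = -9 + V^{2} \cdot 4 = -9 + 4 V^{2}$)
$t = 250$
$g{\left(N \right)} = N^{2}$
$t g{\left(m{\left(s{\left(1,2 \right)} \right)} \right)} = 250 \left(-9 + 4 \cdot 1^{2}\right)^{2} = 250 \left(-9 + 4 \cdot 1\right)^{2} = 250 \left(-9 + 4\right)^{2} = 250 \left(-5\right)^{2} = 250 \cdot 25 = 6250$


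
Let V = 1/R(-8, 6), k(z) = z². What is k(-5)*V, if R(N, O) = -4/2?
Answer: -25/2 ≈ -12.500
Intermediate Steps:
R(N, O) = -2 (R(N, O) = -4*½ = -2)
V = -½ (V = 1/(-2) = -½ ≈ -0.50000)
k(-5)*V = (-5)²*(-½) = 25*(-½) = -25/2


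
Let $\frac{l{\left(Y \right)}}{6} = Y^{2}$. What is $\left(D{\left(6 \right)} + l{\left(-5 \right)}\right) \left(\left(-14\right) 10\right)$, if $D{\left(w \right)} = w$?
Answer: $-21840$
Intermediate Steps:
$l{\left(Y \right)} = 6 Y^{2}$
$\left(D{\left(6 \right)} + l{\left(-5 \right)}\right) \left(\left(-14\right) 10\right) = \left(6 + 6 \left(-5\right)^{2}\right) \left(\left(-14\right) 10\right) = \left(6 + 6 \cdot 25\right) \left(-140\right) = \left(6 + 150\right) \left(-140\right) = 156 \left(-140\right) = -21840$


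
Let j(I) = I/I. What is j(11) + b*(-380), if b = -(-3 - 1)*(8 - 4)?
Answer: -6079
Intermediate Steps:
j(I) = 1
b = 16 (b = -(-4)*4 = -1*(-16) = 16)
j(11) + b*(-380) = 1 + 16*(-380) = 1 - 6080 = -6079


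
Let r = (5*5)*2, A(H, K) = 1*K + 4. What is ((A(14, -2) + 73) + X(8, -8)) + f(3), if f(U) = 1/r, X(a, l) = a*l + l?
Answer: 151/50 ≈ 3.0200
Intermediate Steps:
A(H, K) = 4 + K (A(H, K) = K + 4 = 4 + K)
X(a, l) = l + a*l
r = 50 (r = 25*2 = 50)
f(U) = 1/50
((A(14, -2) + 73) + X(8, -8)) + f(3) = (((4 - 2) + 73) - 8*(1 + 8)) + 1/50 = ((2 + 73) - 8*9) + 1/50 = (75 - 72) + 1/50 = 3 + 1/50 = 151/50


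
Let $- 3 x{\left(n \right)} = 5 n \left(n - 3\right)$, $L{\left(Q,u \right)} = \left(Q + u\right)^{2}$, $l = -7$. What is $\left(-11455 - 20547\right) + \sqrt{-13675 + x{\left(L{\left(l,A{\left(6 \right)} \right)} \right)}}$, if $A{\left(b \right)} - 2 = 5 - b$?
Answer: $-32002 + i \sqrt{15655} \approx -32002.0 + 125.12 i$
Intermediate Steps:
$A{\left(b \right)} = 7 - b$ ($A{\left(b \right)} = 2 - \left(-5 + b\right) = 7 - b$)
$x{\left(n \right)} = - \frac{5 n \left(-3 + n\right)}{3}$ ($x{\left(n \right)} = - \frac{5 n \left(n - 3\right)}{3} = - \frac{5 n \left(-3 + n\right)}{3}$)
$\left(-11455 - 20547\right) + \sqrt{-13675 + x{\left(L{\left(l,A{\left(6 \right)} \right)} \right)}} = \left(-11455 - 20547\right) + \sqrt{-13675 + \frac{5 \left(-7 + \left(7 - 6\right)\right)^{2} \left(3 - \left(-7 + \left(7 - 6\right)\right)^{2}\right)}{3}} = -32002 + \sqrt{-13675 + \frac{5 \left(-7 + \left(7 - 6\right)\right)^{2} \left(3 - \left(-7 + \left(7 - 6\right)\right)^{2}\right)}{3}} = -32002 + \sqrt{-13675 + \frac{5 \left(-7 + 1\right)^{2} \left(3 - \left(-7 + 1\right)^{2}\right)}{3}} = -32002 + \sqrt{-13675 + \frac{5 \left(-6\right)^{2} \left(3 - \left(-6\right)^{2}\right)}{3}} = -32002 + \sqrt{-13675 + \frac{5}{3} \cdot 36 \left(3 - 36\right)} = -32002 + \sqrt{-13675 + \frac{5}{3} \cdot 36 \left(-33\right)} = -32002 + \sqrt{-13675 - 1980} = -32002 + \sqrt{-15655} = -32002 + i \sqrt{15655}$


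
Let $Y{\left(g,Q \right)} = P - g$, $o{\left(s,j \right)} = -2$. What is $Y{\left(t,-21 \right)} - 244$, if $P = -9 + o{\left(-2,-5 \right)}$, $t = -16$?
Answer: $-239$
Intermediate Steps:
$P = -11$ ($P = -9 - 2 = -11$)
$Y{\left(g,Q \right)} = -11 - g$
$Y{\left(t,-21 \right)} - 244 = \left(-11 - -16\right) - 244 = \left(-11 + 16\right) - 244 = 5 - 244 = -239$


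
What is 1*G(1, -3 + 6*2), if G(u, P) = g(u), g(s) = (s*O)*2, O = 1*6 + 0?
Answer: 12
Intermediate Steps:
O = 6 (O = 6 + 0 = 6)
g(s) = 12*s (g(s) = (s*6)*2 = (6*s)*2 = 12*s)
G(u, P) = 12*u
1*G(1, -3 + 6*2) = 1*(12*1) = 1*12 = 12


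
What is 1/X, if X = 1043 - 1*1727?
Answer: -1/684 ≈ -0.0014620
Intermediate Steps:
X = -684 (X = 1043 - 1727 = -684)
1/X = 1/(-684) = -1/684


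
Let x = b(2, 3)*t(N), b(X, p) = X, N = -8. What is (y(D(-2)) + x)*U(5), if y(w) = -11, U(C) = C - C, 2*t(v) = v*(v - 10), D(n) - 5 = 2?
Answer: 0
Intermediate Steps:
D(n) = 7 (D(n) = 5 + 2 = 7)
t(v) = v*(-10 + v)/2 (t(v) = (v*(v - 10))/2 = (v*(-10 + v))/2 = v*(-10 + v)/2)
U(C) = 0
x = 144 (x = 2*((½)*(-8)*(-10 - 8)) = 2*((½)*(-8)*(-18)) = 2*72 = 144)
(y(D(-2)) + x)*U(5) = (-11 + 144)*0 = 133*0 = 0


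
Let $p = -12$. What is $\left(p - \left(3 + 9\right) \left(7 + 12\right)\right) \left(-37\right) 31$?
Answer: $275280$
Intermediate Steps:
$\left(p - \left(3 + 9\right) \left(7 + 12\right)\right) \left(-37\right) 31 = \left(-12 - \left(3 + 9\right) \left(7 + 12\right)\right) \left(-37\right) 31 = \left(-12 - 12 \cdot 19\right) \left(-37\right) 31 = \left(-12 - 228\right) \left(-37\right) 31 = \left(-240\right) \left(-37\right) 31 = 8880 \cdot 31 = 275280$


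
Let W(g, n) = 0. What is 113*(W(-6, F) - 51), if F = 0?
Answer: -5763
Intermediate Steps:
113*(W(-6, F) - 51) = 113*(0 - 51) = 113*(-51) = -5763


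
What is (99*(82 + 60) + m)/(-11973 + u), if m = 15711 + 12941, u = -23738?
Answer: -42710/35711 ≈ -1.1960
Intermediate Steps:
m = 28652
(99*(82 + 60) + m)/(-11973 + u) = (99*(82 + 60) + 28652)/(-11973 - 23738) = (99*142 + 28652)/(-35711) = (14058 + 28652)*(-1/35711) = 42710*(-1/35711) = -42710/35711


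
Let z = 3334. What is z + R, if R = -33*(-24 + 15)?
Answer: 3631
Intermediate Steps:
R = 297 (R = -33*(-9) = 297)
z + R = 3334 + 297 = 3631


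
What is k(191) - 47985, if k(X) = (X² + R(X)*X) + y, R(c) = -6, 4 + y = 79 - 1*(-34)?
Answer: -12541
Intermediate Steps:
y = 109 (y = -4 + (79 - 1*(-34)) = -4 + (79 + 34) = -4 + 113 = 109)
k(X) = 109 + X² - 6*X (k(X) = (X² - 6*X) + 109 = 109 + X² - 6*X)
k(191) - 47985 = (109 + 191² - 6*191) - 47985 = (109 + 36481 - 1146) - 47985 = 35444 - 47985 = -12541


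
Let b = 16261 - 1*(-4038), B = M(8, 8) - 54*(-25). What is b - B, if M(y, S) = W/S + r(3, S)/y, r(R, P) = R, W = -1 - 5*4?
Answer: 75805/4 ≈ 18951.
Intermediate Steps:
W = -21 (W = -1 - 20 = -21)
M(y, S) = -21/S + 3/y
B = 5391/4 (B = (-21/8 + 3/8) - 54*(-25) = (-21*1/8 + 3*(1/8)) + 1350 = (-21/8 + 3/8) + 1350 = -9/4 + 1350 = 5391/4 ≈ 1347.8)
b = 20299 (b = 16261 + 4038 = 20299)
b - B = 20299 - 1*5391/4 = 20299 - 5391/4 = 75805/4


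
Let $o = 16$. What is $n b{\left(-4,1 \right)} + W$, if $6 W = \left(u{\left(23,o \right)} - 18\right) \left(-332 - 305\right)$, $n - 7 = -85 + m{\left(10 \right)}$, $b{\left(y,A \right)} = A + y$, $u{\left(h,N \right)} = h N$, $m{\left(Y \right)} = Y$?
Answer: $- \frac{110863}{3} \approx -36954.0$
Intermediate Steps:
$u{\left(h,N \right)} = N h$
$n = -68$ ($n = 7 + \left(-85 + 10\right) = 7 - 75 = -68$)
$W = - \frac{111475}{3}$ ($W = \frac{\left(16 \cdot 23 - 18\right) \left(-332 - 305\right)}{6} = \frac{\left(368 - 18\right) \left(-637\right)}{6} = \frac{350 \left(-637\right)}{6} = \frac{1}{6} \left(-222950\right) = - \frac{111475}{3} \approx -37158.0$)
$n b{\left(-4,1 \right)} + W = - 68 \left(1 - 4\right) - \frac{111475}{3} = \left(-68\right) \left(-3\right) - \frac{111475}{3} = 204 - \frac{111475}{3} = - \frac{110863}{3}$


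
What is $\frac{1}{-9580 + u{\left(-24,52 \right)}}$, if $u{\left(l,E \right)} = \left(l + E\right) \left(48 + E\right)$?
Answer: $- \frac{1}{6780} \approx -0.00014749$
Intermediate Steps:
$u{\left(l,E \right)} = \left(48 + E\right) \left(E + l\right)$ ($u{\left(l,E \right)} = \left(E + l\right) \left(48 + E\right) = \left(48 + E\right) \left(E + l\right)$)
$\frac{1}{-9580 + u{\left(-24,52 \right)}} = \frac{1}{-9580 + \left(52^{2} + 48 \cdot 52 + 48 \left(-24\right) + 52 \left(-24\right)\right)} = \frac{1}{-9580 + \left(2704 + 2496 - 1152 - 1248\right)} = \frac{1}{-9580 + 2800} = \frac{1}{-6780} = - \frac{1}{6780}$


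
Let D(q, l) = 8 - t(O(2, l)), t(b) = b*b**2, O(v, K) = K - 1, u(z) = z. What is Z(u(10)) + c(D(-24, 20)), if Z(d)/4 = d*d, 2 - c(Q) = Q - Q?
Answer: 402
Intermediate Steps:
O(v, K) = -1 + K
t(b) = b**3
D(q, l) = 8 - (-1 + l)**3
c(Q) = 2 (c(Q) = 2 - (Q - Q) = 2 - 1*0 = 2 + 0 = 2)
Z(d) = 4*d**2 (Z(d) = 4*(d*d) = 4*d**2)
Z(u(10)) + c(D(-24, 20)) = 4*10**2 + 2 = 4*100 + 2 = 400 + 2 = 402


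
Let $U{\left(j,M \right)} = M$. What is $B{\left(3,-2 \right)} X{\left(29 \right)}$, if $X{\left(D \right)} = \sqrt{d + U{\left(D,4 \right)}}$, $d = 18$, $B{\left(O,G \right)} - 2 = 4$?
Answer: $6 \sqrt{22} \approx 28.142$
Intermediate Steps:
$B{\left(O,G \right)} = 6$ ($B{\left(O,G \right)} = 2 + 4 = 6$)
$X{\left(D \right)} = \sqrt{22}$ ($X{\left(D \right)} = \sqrt{18 + 4} = \sqrt{22}$)
$B{\left(3,-2 \right)} X{\left(29 \right)} = 6 \sqrt{22}$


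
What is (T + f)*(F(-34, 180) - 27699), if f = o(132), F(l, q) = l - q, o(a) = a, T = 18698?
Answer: -525601790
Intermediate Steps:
f = 132
(T + f)*(F(-34, 180) - 27699) = (18698 + 132)*((-34 - 1*180) - 27699) = 18830*((-34 - 180) - 27699) = 18830*(-214 - 27699) = 18830*(-27913) = -525601790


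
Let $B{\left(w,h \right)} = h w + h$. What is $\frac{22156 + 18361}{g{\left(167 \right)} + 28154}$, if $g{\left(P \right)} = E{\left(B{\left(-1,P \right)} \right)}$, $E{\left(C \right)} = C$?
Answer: $\frac{40517}{28154} \approx 1.4391$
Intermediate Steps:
$B{\left(w,h \right)} = h + h w$
$g{\left(P \right)} = 0$ ($g{\left(P \right)} = P \left(1 - 1\right) = P 0 = 0$)
$\frac{22156 + 18361}{g{\left(167 \right)} + 28154} = \frac{22156 + 18361}{0 + 28154} = \frac{40517}{28154}$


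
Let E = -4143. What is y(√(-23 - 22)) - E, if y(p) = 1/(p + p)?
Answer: 4143 - I*√5/30 ≈ 4143.0 - 0.074536*I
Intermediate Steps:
y(p) = 1/(2*p)
y(√(-23 - 22)) - E = 1/(2*(√(-23 - 22))) - 1*(-4143) = 1/(2*(√(-45))) + 4143 = 1/(2*((3*I*√5))) + 4143 = (-I*√5/15)/2 + 4143 = -I*√5/30 + 4143 = 4143 - I*√5/30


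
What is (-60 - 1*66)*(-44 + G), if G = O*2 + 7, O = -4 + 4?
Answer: 4662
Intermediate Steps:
O = 0
G = 7 (G = 0*2 + 7 = 0 + 7 = 7)
(-60 - 1*66)*(-44 + G) = (-60 - 1*66)*(-44 + 7) = (-60 - 66)*(-37) = -126*(-37) = 4662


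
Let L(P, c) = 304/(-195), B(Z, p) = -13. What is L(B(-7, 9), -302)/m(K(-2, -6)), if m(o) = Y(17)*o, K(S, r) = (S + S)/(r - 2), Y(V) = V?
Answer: -608/3315 ≈ -0.18341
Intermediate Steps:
K(S, r) = 2*S/(-2 + r) (K(S, r) = (2*S)/(-2 + r) = 2*S/(-2 + r))
m(o) = 17*o
L(P, c) = -304/195 (L(P, c) = 304*(-1/195) = -304/195)
L(B(-7, 9), -302)/m(K(-2, -6)) = -304/(195*(17*(2*(-2)/(-2 - 6)))) = -304/(195*(17*(2*(-2)/(-8)))) = -304/(195*(17*(2*(-2)*(-⅛)))) = -304/(195*(17*(½))) = -304/(195*17/2) = -304/195*2/17 = -608/3315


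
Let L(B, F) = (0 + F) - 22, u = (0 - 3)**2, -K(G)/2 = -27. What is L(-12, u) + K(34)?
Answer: 41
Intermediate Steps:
K(G) = 54 (K(G) = -2*(-27) = 54)
u = 9 (u = (-3)**2 = 9)
L(B, F) = -22 + F (L(B, F) = F - 22 = -22 + F)
L(-12, u) + K(34) = (-22 + 9) + 54 = -13 + 54 = 41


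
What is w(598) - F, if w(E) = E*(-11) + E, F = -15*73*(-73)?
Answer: -85915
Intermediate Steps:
F = 79935 (F = -1095*(-73) = 79935)
w(E) = -10*E (w(E) = -11*E + E = -10*E)
w(598) - F = -10*598 - 1*79935 = -5980 - 79935 = -85915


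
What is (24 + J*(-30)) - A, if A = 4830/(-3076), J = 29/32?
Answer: -19899/12304 ≈ -1.6173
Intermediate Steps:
J = 29/32 (J = 29*(1/32) = 29/32 ≈ 0.90625)
A = -2415/1538 (A = 4830*(-1/3076) = -2415/1538 ≈ -1.5702)
(24 + J*(-30)) - A = (24 + (29/32)*(-30)) - 1*(-2415/1538) = (24 - 435/16) + 2415/1538 = -51/16 + 2415/1538 = -19899/12304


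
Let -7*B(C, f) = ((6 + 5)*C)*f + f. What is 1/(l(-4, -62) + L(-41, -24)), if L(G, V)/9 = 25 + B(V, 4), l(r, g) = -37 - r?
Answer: 7/10812 ≈ 0.00064743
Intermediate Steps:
B(C, f) = -f/7 - 11*C*f/7 (B(C, f) = -(((6 + 5)*C)*f + f)/7 = -((11*C)*f + f)/7 = -(11*C*f + f)/7 = -(f + 11*C*f)/7 = -f/7 - 11*C*f/7)
L(G, V) = 1539/7 - 396*V/7 (L(G, V) = 9*(25 - ⅐*4*(1 + 11*V)) = 9*(25 + (-4/7 - 44*V/7)) = 9*(171/7 - 44*V/7) = 1539/7 - 396*V/7)
1/(l(-4, -62) + L(-41, -24)) = 1/((-37 - 1*(-4)) + (1539/7 - 396/7*(-24))) = 1/((-37 + 4) + (1539/7 + 9504/7)) = 1/(-33 + 11043/7) = 1/(10812/7) = 7/10812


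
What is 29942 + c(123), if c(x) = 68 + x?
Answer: 30133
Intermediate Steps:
29942 + c(123) = 29942 + (68 + 123) = 29942 + 191 = 30133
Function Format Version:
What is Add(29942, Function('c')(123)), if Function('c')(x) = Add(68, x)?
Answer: 30133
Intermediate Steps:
Add(29942, Function('c')(123)) = Add(29942, Add(68, 123)) = Add(29942, 191) = 30133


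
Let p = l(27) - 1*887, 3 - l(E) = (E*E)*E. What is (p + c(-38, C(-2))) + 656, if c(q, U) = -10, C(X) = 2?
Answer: -19921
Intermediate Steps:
l(E) = 3 - E**3 (l(E) = 3 - E*E*E = 3 - E**2*E = 3 - E**3)
p = -20567 (p = (3 - 1*27**3) - 1*887 = (3 - 1*19683) - 887 = (3 - 19683) - 887 = -19680 - 887 = -20567)
(p + c(-38, C(-2))) + 656 = (-20567 - 10) + 656 = -20577 + 656 = -19921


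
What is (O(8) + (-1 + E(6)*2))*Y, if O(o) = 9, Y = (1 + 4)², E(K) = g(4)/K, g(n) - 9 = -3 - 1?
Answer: 725/3 ≈ 241.67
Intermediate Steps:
g(n) = 5 (g(n) = 9 + (-3 - 1) = 9 - 4 = 5)
E(K) = 5/K
Y = 25 (Y = 5² = 25)
(O(8) + (-1 + E(6)*2))*Y = (9 + (-1 + (5/6)*2))*25 = (9 + (-1 + (5*(⅙))*2))*25 = (9 + (-1 + (⅚)*2))*25 = (9 + (-1 + 5/3))*25 = (9 + ⅔)*25 = (29/3)*25 = 725/3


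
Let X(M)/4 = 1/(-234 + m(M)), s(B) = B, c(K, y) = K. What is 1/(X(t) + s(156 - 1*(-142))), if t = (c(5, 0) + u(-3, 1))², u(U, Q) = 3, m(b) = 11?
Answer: 223/66450 ≈ 0.0033559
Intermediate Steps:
t = 64 (t = (5 + 3)² = 8² = 64)
X(M) = -4/223 (X(M) = 4/(-234 + 11) = 4/(-223) = 4*(-1/223) = -4/223)
1/(X(t) + s(156 - 1*(-142))) = 1/(-4/223 + (156 - 1*(-142))) = 1/(-4/223 + (156 + 142)) = 1/(-4/223 + 298) = 1/(66450/223) = 223/66450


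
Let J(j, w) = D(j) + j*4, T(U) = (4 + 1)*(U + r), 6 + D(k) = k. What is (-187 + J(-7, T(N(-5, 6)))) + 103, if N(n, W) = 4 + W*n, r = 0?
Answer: -125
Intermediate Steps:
D(k) = -6 + k
T(U) = 5*U (T(U) = (4 + 1)*(U + 0) = 5*U)
J(j, w) = -6 + 5*j (J(j, w) = (-6 + j) + j*4 = (-6 + j) + 4*j = -6 + 5*j)
(-187 + J(-7, T(N(-5, 6)))) + 103 = (-187 + (-6 + 5*(-7))) + 103 = (-187 + (-6 - 35)) + 103 = (-187 - 41) + 103 = -228 + 103 = -125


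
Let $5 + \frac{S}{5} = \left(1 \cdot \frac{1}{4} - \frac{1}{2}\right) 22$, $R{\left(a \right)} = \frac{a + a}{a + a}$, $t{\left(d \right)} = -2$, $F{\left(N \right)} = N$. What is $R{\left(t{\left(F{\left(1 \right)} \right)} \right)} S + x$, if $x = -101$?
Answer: $- \frac{307}{2} \approx -153.5$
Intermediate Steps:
$R{\left(a \right)} = 1$ ($R{\left(a \right)} = \frac{2 a}{2 a} = 2 a \frac{1}{2 a} = 1$)
$S = - \frac{105}{2}$ ($S = -25 + 5 \left(1 \cdot \frac{1}{4} - \frac{1}{2}\right) 22 = -25 + 5 \left(\frac{1}{4} - \frac{1}{2}\right) 22 = -25 + 5 \left(\left(- \frac{1}{4}\right) 22\right) = -25 + 5 \left(- \frac{11}{2}\right) = -25 - \frac{55}{2} = - \frac{105}{2} \approx -52.5$)
$R{\left(t{\left(F{\left(1 \right)} \right)} \right)} S + x = 1 \left(- \frac{105}{2}\right) - 101 = - \frac{105}{2} - 101 = - \frac{307}{2}$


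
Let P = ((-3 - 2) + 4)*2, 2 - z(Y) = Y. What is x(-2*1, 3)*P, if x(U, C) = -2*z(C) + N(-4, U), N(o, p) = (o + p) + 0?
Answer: 8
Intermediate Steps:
z(Y) = 2 - Y
N(o, p) = o + p
x(U, C) = -8 + U + 2*C (x(U, C) = -2*(2 - C) + (-4 + U) = (-4 + 2*C) + (-4 + U) = -8 + U + 2*C)
P = -2 (P = (-5 + 4)*2 = -1*2 = -2)
x(-2*1, 3)*P = (-8 - 2*1 + 2*3)*(-2) = (-8 - 2 + 6)*(-2) = -4*(-2) = 8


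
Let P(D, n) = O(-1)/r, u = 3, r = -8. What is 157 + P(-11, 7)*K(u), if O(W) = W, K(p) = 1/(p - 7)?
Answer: 5023/32 ≈ 156.97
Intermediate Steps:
K(p) = 1/(-7 + p)
P(D, n) = 1/8 (P(D, n) = -1/(-8) = -1*(-1/8) = 1/8)
157 + P(-11, 7)*K(u) = 157 + 1/(8*(-7 + 3)) = 157 + (1/8)/(-4) = 157 + (1/8)*(-1/4) = 157 - 1/32 = 5023/32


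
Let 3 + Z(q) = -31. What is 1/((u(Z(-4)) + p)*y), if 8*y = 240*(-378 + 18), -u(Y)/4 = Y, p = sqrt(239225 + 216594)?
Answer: 17/590386050 - sqrt(455819)/4723088400 ≈ -1.1415e-7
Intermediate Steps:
Z(q) = -34 (Z(q) = -3 - 31 = -34)
p = sqrt(455819) ≈ 675.14
u(Y) = -4*Y
y = -10800 (y = (240*(-378 + 18))/8 = (240*(-360))/8 = (1/8)*(-86400) = -10800)
1/((u(Z(-4)) + p)*y) = 1/(-4*(-34) + sqrt(455819)*(-10800)) = -1/10800/(136 + sqrt(455819)) = -1/(10800*(136 + sqrt(455819)))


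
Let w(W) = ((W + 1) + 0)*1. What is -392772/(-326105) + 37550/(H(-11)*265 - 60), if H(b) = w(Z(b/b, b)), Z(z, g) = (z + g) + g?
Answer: -1013998483/174792280 ≈ -5.8012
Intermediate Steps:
Z(z, g) = z + 2*g (Z(z, g) = (g + z) + g = z + 2*g)
w(W) = 1 + W (w(W) = ((1 + W) + 0)*1 = (1 + W)*1 = 1 + W)
H(b) = 2 + 2*b (H(b) = 1 + (b/b + 2*b) = 1 + (1 + 2*b) = 2 + 2*b)
-392772/(-326105) + 37550/(H(-11)*265 - 60) = -392772/(-326105) + 37550/((2 + 2*(-11))*265 - 60) = -392772*(-1/326105) + 37550/((2 - 22)*265 - 60) = 392772/326105 + 37550/(-20*265 - 60) = 392772/326105 + 37550/(-5300 - 60) = 392772/326105 + 37550/(-5360) = 392772/326105 + 37550*(-1/5360) = 392772/326105 - 3755/536 = -1013998483/174792280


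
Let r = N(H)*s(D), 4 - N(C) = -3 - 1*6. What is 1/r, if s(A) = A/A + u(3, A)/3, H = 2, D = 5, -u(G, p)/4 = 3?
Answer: -1/39 ≈ -0.025641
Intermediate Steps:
u(G, p) = -12 (u(G, p) = -4*3 = -12)
N(C) = 13 (N(C) = 4 - (-3 - 1*6) = 4 - (-3 - 6) = 4 - 1*(-9) = 4 + 9 = 13)
s(A) = -3 (s(A) = A/A - 12/3 = 1 - 12*⅓ = 1 - 4 = -3)
r = -39 (r = 13*(-3) = -39)
1/r = 1/(-39) = -1/39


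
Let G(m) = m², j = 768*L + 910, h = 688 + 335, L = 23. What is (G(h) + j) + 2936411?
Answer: 4001514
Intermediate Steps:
h = 1023
j = 18574 (j = 768*23 + 910 = 17664 + 910 = 18574)
(G(h) + j) + 2936411 = (1023² + 18574) + 2936411 = (1046529 + 18574) + 2936411 = 1065103 + 2936411 = 4001514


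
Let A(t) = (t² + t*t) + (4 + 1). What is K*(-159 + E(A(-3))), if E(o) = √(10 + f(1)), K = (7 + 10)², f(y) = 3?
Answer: -45951 + 289*√13 ≈ -44909.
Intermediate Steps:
A(t) = 5 + 2*t² (A(t) = (t² + t²) + 5 = 2*t² + 5 = 5 + 2*t²)
K = 289 (K = 17² = 289)
E(o) = √13 (E(o) = √(10 + 3) = √13)
K*(-159 + E(A(-3))) = 289*(-159 + √13) = -45951 + 289*√13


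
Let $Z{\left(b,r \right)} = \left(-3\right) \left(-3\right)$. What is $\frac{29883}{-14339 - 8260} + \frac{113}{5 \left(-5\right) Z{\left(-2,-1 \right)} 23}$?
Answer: $- \frac{5822156}{4331475} \approx -1.3442$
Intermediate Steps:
$Z{\left(b,r \right)} = 9$
$\frac{29883}{-14339 - 8260} + \frac{113}{5 \left(-5\right) Z{\left(-2,-1 \right)} 23} = \frac{29883}{-14339 - 8260} + \frac{113}{5 \left(-5\right) 9 \cdot 23} = \frac{29883}{-22599} + \frac{113}{\left(-25\right) 9 \cdot 23} = 29883 \left(- \frac{1}{22599}\right) + \frac{113}{\left(-225\right) 23} = - \frac{9961}{7533} + \frac{113}{-5175} = - \frac{9961}{7533} + 113 \left(- \frac{1}{5175}\right) = - \frac{9961}{7533} - \frac{113}{5175} = - \frac{5822156}{4331475}$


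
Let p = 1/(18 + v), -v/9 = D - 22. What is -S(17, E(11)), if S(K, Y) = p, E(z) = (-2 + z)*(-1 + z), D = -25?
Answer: -1/441 ≈ -0.0022676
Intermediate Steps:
v = 423 (v = -9*(-25 - 22) = -9*(-47) = 423)
E(z) = (-1 + z)*(-2 + z)
p = 1/441 (p = 1/(18 + 423) = 1/441 ≈ 0.0022676)
S(K, Y) = 1/441
-S(17, E(11)) = -1*1/441 = -1/441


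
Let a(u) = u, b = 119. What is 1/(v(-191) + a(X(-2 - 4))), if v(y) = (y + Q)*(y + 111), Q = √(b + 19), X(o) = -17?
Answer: 15263/232075969 + 80*√138/232075969 ≈ 6.9817e-5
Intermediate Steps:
Q = √138 (Q = √(119 + 19) = √138 ≈ 11.747)
v(y) = (111 + y)*(y + √138) (v(y) = (y + √138)*(y + 111) = (y + √138)*(111 + y) = (111 + y)*(y + √138))
1/(v(-191) + a(X(-2 - 4))) = 1/(((-191)² + 111*(-191) + 111*√138 - 191*√138) - 17) = 1/((36481 - 21201 + 111*√138 - 191*√138) - 17) = 1/((15280 - 80*√138) - 17) = 1/(15263 - 80*√138)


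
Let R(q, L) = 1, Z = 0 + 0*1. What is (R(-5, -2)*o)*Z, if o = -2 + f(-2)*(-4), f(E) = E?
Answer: 0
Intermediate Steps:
o = 6 (o = -2 - 2*(-4) = -2 + 8 = 6)
Z = 0 (Z = 0 + 0 = 0)
(R(-5, -2)*o)*Z = (1*6)*0 = 6*0 = 0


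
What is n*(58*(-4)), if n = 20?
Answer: -4640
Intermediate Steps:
n*(58*(-4)) = 20*(58*(-4)) = 20*(-232) = -4640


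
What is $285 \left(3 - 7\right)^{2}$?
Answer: $4560$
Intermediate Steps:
$285 \left(3 - 7\right)^{2} = 285 \left(-4\right)^{2} = 285 \cdot 16 = 4560$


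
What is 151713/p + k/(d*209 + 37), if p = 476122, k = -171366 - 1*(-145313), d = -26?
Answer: 13223201527/2569630434 ≈ 5.1460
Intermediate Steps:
k = -26053 (k = -171366 + 145313 = -26053)
151713/p + k/(d*209 + 37) = 151713/476122 - 26053/(-26*209 + 37) = 151713*(1/476122) - 26053/(-5434 + 37) = 151713/476122 - 26053/(-5397) = 151713/476122 - 26053*(-1/5397) = 151713/476122 + 26053/5397 = 13223201527/2569630434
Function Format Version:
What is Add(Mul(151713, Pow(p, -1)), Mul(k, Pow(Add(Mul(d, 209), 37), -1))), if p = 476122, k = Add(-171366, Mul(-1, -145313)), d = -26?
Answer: Rational(13223201527, 2569630434) ≈ 5.1460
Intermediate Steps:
k = -26053 (k = Add(-171366, 145313) = -26053)
Add(Mul(151713, Pow(p, -1)), Mul(k, Pow(Add(Mul(d, 209), 37), -1))) = Add(Mul(151713, Pow(476122, -1)), Mul(-26053, Pow(Add(Mul(-26, 209), 37), -1))) = Add(Mul(151713, Rational(1, 476122)), Mul(-26053, Pow(Add(-5434, 37), -1))) = Add(Rational(151713, 476122), Mul(-26053, Pow(-5397, -1))) = Add(Rational(151713, 476122), Mul(-26053, Rational(-1, 5397))) = Add(Rational(151713, 476122), Rational(26053, 5397)) = Rational(13223201527, 2569630434)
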